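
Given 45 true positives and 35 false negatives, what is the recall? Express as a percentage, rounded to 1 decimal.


Recall = TP / (TP + FN) * 100
= 45 / (45 + 35)
= 45 / 80
= 0.5625
= 56.3%

56.3


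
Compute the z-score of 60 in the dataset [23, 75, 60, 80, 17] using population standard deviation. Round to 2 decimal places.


Mean = (23 + 75 + 60 + 80 + 17) / 5 = 51.0
Variance = sum((x_i - mean)^2) / n = 687.6
Std = sqrt(687.6) = 26.2221
Z = (x - mean) / std
= (60 - 51.0) / 26.2221
= 9.0 / 26.2221
= 0.34

0.34


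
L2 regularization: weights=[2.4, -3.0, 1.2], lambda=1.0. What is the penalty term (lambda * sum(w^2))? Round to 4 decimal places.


Squaring each weight:
2.4^2 = 5.76
(-3.0)^2 = 9.0
1.2^2 = 1.44
Sum of squares = 16.2
Penalty = 1.0 * 16.2 = 16.2000

16.2000


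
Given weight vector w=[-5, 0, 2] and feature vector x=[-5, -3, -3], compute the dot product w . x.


Element-wise products:
-5 * -5 = 25
0 * -3 = 0
2 * -3 = -6
Sum = 25 + 0 + -6
= 19

19


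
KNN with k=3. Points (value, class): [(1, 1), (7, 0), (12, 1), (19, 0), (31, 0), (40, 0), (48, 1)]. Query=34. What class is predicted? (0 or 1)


Distances from query 34:
Point 31 (class 0): distance = 3
Point 40 (class 0): distance = 6
Point 48 (class 1): distance = 14
K=3 nearest neighbors: classes = [0, 0, 1]
Votes for class 1: 1 / 3
Majority vote => class 0

0


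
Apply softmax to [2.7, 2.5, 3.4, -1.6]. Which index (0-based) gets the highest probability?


Softmax is a monotonic transformation, so it preserves the argmax.
We need to find the index of the maximum logit.
Index 0: 2.7
Index 1: 2.5
Index 2: 3.4
Index 3: -1.6
Maximum logit = 3.4 at index 2

2


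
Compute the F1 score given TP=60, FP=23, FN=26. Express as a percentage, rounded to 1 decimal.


Precision = TP / (TP + FP) = 60 / 83 = 0.7229
Recall = TP / (TP + FN) = 60 / 86 = 0.6977
F1 = 2 * P * R / (P + R)
= 2 * 0.7229 * 0.6977 / (0.7229 + 0.6977)
= 1.0087 / 1.4206
= 0.7101
As percentage: 71.0%

71.0


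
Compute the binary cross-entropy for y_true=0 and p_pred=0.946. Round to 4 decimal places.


For y=0: Loss = -log(1-p)
= -log(1 - 0.946)
= -log(0.054)
= -(-2.9188)
= 2.9188

2.9188


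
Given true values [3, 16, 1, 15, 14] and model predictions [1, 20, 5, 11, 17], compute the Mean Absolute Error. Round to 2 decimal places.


Absolute errors: [2, 4, 4, 4, 3]
Sum of absolute errors = 17
MAE = 17 / 5 = 3.40

3.40


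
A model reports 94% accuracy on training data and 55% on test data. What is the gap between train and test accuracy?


Gap = train_accuracy - test_accuracy
= 94 - 55
= 39%
This large gap strongly indicates overfitting.

39


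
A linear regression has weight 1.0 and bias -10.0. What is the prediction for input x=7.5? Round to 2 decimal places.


y = 1.0 * 7.5 + (-10.0)
= 7.5 + (-10.0)
= -2.50

-2.50


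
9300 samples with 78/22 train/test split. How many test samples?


Train samples = 9300 * 78% = 7254
Test samples = 9300 - 7254
= 2046

2046


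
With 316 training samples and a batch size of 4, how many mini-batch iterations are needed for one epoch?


Iterations per epoch = dataset_size / batch_size
= 316 / 4
= 79

79


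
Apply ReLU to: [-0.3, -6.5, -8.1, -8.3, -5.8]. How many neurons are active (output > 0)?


ReLU(x) = max(0, x) for each element:
ReLU(-0.3) = 0
ReLU(-6.5) = 0
ReLU(-8.1) = 0
ReLU(-8.3) = 0
ReLU(-5.8) = 0
Active neurons (>0): 0

0


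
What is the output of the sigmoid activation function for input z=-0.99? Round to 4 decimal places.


sigmoid(z) = 1 / (1 + exp(-z))
exp(-(-0.99)) = exp(0.99) = 2.6912
1 + 2.6912 = 3.6912
1 / 3.6912 = 0.2709

0.2709


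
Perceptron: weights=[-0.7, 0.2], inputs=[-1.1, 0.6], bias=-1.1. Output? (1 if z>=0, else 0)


z = w . x + b
= -0.7*-1.1 + 0.2*0.6 + -1.1
= 0.77 + 0.12 + -1.1
= 0.89 + -1.1
= -0.21
Since z = -0.21 < 0, output = 0

0


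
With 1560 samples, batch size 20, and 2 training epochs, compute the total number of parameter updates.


Iterations per epoch = 1560 / 20 = 78
Total updates = iterations_per_epoch * epochs
= 78 * 2
= 156

156


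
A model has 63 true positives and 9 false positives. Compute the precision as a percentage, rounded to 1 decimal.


Precision = TP / (TP + FP) * 100
= 63 / (63 + 9)
= 63 / 72
= 0.875
= 87.5%

87.5


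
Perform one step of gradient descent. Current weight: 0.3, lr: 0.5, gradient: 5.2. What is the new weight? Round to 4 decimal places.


w_new = w_old - lr * gradient
= 0.3 - 0.5 * 5.2
= 0.3 - (2.6)
= -2.3000

-2.3000


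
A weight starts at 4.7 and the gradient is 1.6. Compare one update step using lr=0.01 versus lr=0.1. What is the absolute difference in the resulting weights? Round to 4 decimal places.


With lr=0.01: w_new = 4.7 - 0.01 * 1.6 = 4.684
With lr=0.1: w_new = 4.7 - 0.1 * 1.6 = 4.54
Absolute difference = |4.684 - 4.54|
= 0.1440

0.1440


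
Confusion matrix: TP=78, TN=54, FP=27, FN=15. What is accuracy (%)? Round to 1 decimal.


Accuracy = (TP + TN) / (TP + TN + FP + FN) * 100
= (78 + 54) / (78 + 54 + 27 + 15)
= 132 / 174
= 0.7586
= 75.9%

75.9


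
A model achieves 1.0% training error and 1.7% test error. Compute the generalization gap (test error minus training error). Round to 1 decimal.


Generalization gap = test_error - train_error
= 1.7 - 1.0
= 0.7%
A small gap suggests good generalization.

0.7


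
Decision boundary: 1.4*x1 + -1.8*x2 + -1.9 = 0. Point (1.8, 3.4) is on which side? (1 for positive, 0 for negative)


Compute 1.4 * 1.8 + -1.8 * 3.4 + -1.9
= 2.52 + -6.12 + -1.9
= -5.5
Since -5.5 < 0, the point is on the negative side.

0


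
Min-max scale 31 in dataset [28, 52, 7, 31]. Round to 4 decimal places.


Min = 7, Max = 52
Range = 52 - 7 = 45
Scaled = (x - min) / (max - min)
= (31 - 7) / 45
= 24 / 45
= 0.5333

0.5333


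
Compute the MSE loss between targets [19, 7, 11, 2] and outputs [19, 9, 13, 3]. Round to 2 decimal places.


Differences: [0, -2, -2, -1]
Squared errors: [0, 4, 4, 1]
Sum of squared errors = 9
MSE = 9 / 4 = 2.25

2.25


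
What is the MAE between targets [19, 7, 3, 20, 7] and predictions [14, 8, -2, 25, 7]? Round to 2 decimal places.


Absolute errors: [5, 1, 5, 5, 0]
Sum of absolute errors = 16
MAE = 16 / 5 = 3.20

3.20


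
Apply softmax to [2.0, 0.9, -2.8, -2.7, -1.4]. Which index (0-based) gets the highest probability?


Softmax is a monotonic transformation, so it preserves the argmax.
We need to find the index of the maximum logit.
Index 0: 2.0
Index 1: 0.9
Index 2: -2.8
Index 3: -2.7
Index 4: -1.4
Maximum logit = 2.0 at index 0

0


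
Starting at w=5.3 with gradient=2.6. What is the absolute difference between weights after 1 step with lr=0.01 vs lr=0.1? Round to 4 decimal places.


With lr=0.01: w_new = 5.3 - 0.01 * 2.6 = 5.274
With lr=0.1: w_new = 5.3 - 0.1 * 2.6 = 5.04
Absolute difference = |5.274 - 5.04|
= 0.2340

0.2340


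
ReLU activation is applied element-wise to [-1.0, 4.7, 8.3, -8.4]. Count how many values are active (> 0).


ReLU(x) = max(0, x) for each element:
ReLU(-1.0) = 0
ReLU(4.7) = 4.7
ReLU(8.3) = 8.3
ReLU(-8.4) = 0
Active neurons (>0): 2

2


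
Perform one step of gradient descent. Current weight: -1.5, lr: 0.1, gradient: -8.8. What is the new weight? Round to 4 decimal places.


w_new = w_old - lr * gradient
= -1.5 - 0.1 * -8.8
= -1.5 - (-0.88)
= -0.6200

-0.6200


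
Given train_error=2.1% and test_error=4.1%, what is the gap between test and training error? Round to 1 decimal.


Generalization gap = test_error - train_error
= 4.1 - 2.1
= 2.0%
A moderate gap.

2.0


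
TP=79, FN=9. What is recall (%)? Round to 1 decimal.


Recall = TP / (TP + FN) * 100
= 79 / (79 + 9)
= 79 / 88
= 0.8977
= 89.8%

89.8


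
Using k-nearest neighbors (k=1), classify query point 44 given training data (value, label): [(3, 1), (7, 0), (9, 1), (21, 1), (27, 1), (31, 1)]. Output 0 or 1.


Distances from query 44:
Point 31 (class 1): distance = 13
K=1 nearest neighbors: classes = [1]
Votes for class 1: 1 / 1
Majority vote => class 1

1


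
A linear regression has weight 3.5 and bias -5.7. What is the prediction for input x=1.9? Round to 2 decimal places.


y = 3.5 * 1.9 + (-5.7)
= 6.65 + (-5.7)
= 0.95

0.95


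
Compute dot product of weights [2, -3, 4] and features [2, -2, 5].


Element-wise products:
2 * 2 = 4
-3 * -2 = 6
4 * 5 = 20
Sum = 4 + 6 + 20
= 30

30


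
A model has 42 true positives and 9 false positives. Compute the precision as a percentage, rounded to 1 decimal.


Precision = TP / (TP + FP) * 100
= 42 / (42 + 9)
= 42 / 51
= 0.8235
= 82.4%

82.4


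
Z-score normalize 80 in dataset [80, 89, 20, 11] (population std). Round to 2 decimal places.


Mean = (80 + 89 + 20 + 11) / 4 = 50.0
Variance = sum((x_i - mean)^2) / n = 1210.5
Std = sqrt(1210.5) = 34.7922
Z = (x - mean) / std
= (80 - 50.0) / 34.7922
= 30.0 / 34.7922
= 0.86

0.86


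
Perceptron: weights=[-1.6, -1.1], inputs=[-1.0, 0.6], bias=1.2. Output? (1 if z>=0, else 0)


z = w . x + b
= -1.6*-1.0 + -1.1*0.6 + 1.2
= 1.6 + -0.66 + 1.2
= 0.94 + 1.2
= 2.14
Since z = 2.14 >= 0, output = 1

1


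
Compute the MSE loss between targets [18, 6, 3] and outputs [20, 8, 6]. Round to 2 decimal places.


Differences: [-2, -2, -3]
Squared errors: [4, 4, 9]
Sum of squared errors = 17
MSE = 17 / 3 = 5.67

5.67


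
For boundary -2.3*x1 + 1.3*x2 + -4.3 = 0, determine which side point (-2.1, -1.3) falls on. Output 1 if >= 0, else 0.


Compute -2.3 * -2.1 + 1.3 * -1.3 + -4.3
= 4.83 + -1.69 + -4.3
= -1.16
Since -1.16 < 0, the point is on the negative side.

0


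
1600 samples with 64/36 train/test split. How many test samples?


Train samples = 1600 * 64% = 1024
Test samples = 1600 - 1024
= 576

576


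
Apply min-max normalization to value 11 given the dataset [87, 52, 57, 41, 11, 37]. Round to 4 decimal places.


Min = 11, Max = 87
Range = 87 - 11 = 76
Scaled = (x - min) / (max - min)
= (11 - 11) / 76
= 0 / 76
= 0.0000

0.0000


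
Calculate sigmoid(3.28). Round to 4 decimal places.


sigmoid(z) = 1 / (1 + exp(-z))
exp(-(3.28)) = exp(-3.28) = 0.0376
1 + 0.0376 = 1.0376
1 / 1.0376 = 0.9637

0.9637


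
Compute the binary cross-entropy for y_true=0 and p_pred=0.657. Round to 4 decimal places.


For y=0: Loss = -log(1-p)
= -log(1 - 0.657)
= -log(0.343)
= -(-1.07)
= 1.0700

1.0700


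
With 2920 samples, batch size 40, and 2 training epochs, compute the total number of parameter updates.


Iterations per epoch = 2920 / 40 = 73
Total updates = iterations_per_epoch * epochs
= 73 * 2
= 146

146


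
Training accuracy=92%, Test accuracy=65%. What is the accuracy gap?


Gap = train_accuracy - test_accuracy
= 92 - 65
= 27%
This large gap strongly indicates overfitting.

27


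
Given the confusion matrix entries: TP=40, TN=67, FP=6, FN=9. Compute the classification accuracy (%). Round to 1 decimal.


Accuracy = (TP + TN) / (TP + TN + FP + FN) * 100
= (40 + 67) / (40 + 67 + 6 + 9)
= 107 / 122
= 0.877
= 87.7%

87.7


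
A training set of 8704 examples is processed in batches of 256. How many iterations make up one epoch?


Iterations per epoch = dataset_size / batch_size
= 8704 / 256
= 34

34


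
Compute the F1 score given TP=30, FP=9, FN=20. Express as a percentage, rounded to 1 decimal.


Precision = TP / (TP + FP) = 30 / 39 = 0.7692
Recall = TP / (TP + FN) = 30 / 50 = 0.6
F1 = 2 * P * R / (P + R)
= 2 * 0.7692 * 0.6 / (0.7692 + 0.6)
= 0.9231 / 1.3692
= 0.6742
As percentage: 67.4%

67.4


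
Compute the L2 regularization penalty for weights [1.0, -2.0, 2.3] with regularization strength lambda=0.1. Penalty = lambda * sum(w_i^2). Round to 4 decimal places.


Squaring each weight:
1.0^2 = 1.0
(-2.0)^2 = 4.0
2.3^2 = 5.29
Sum of squares = 10.29
Penalty = 0.1 * 10.29 = 1.0290

1.0290


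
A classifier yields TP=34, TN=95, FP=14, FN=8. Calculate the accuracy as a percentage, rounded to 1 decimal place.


Accuracy = (TP + TN) / (TP + TN + FP + FN) * 100
= (34 + 95) / (34 + 95 + 14 + 8)
= 129 / 151
= 0.8543
= 85.4%

85.4


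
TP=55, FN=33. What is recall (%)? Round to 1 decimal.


Recall = TP / (TP + FN) * 100
= 55 / (55 + 33)
= 55 / 88
= 0.625
= 62.5%

62.5


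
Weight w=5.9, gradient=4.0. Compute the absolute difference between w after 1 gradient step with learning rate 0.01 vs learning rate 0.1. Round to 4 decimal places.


With lr=0.01: w_new = 5.9 - 0.01 * 4.0 = 5.86
With lr=0.1: w_new = 5.9 - 0.1 * 4.0 = 5.5
Absolute difference = |5.86 - 5.5|
= 0.3600

0.3600


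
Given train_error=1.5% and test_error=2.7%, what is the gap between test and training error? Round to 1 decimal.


Generalization gap = test_error - train_error
= 2.7 - 1.5
= 1.2%
A small gap suggests good generalization.

1.2


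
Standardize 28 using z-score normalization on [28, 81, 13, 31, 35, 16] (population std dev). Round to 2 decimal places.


Mean = (28 + 81 + 13 + 31 + 35 + 16) / 6 = 34.0
Variance = sum((x_i - mean)^2) / n = 503.3333
Std = sqrt(503.3333) = 22.4351
Z = (x - mean) / std
= (28 - 34.0) / 22.4351
= -6.0 / 22.4351
= -0.27

-0.27


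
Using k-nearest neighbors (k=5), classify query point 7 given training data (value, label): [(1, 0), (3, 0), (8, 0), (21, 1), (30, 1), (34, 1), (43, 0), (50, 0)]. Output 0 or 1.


Distances from query 7:
Point 8 (class 0): distance = 1
Point 3 (class 0): distance = 4
Point 1 (class 0): distance = 6
Point 21 (class 1): distance = 14
Point 30 (class 1): distance = 23
K=5 nearest neighbors: classes = [0, 0, 0, 1, 1]
Votes for class 1: 2 / 5
Majority vote => class 0

0


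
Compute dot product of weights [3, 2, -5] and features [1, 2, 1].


Element-wise products:
3 * 1 = 3
2 * 2 = 4
-5 * 1 = -5
Sum = 3 + 4 + -5
= 2

2


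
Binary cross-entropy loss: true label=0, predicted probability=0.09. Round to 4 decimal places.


For y=0: Loss = -log(1-p)
= -log(1 - 0.09)
= -log(0.91)
= -(-0.0943)
= 0.0943

0.0943


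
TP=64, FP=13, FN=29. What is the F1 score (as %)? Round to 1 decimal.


Precision = TP / (TP + FP) = 64 / 77 = 0.8312
Recall = TP / (TP + FN) = 64 / 93 = 0.6882
F1 = 2 * P * R / (P + R)
= 2 * 0.8312 * 0.6882 / (0.8312 + 0.6882)
= 1.144 / 1.5193
= 0.7529
As percentage: 75.3%

75.3


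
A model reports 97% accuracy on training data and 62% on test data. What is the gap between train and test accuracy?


Gap = train_accuracy - test_accuracy
= 97 - 62
= 35%
This large gap strongly indicates overfitting.

35


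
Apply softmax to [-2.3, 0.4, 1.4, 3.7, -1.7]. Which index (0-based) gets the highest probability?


Softmax is a monotonic transformation, so it preserves the argmax.
We need to find the index of the maximum logit.
Index 0: -2.3
Index 1: 0.4
Index 2: 1.4
Index 3: 3.7
Index 4: -1.7
Maximum logit = 3.7 at index 3

3


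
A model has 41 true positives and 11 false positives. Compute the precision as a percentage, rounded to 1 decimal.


Precision = TP / (TP + FP) * 100
= 41 / (41 + 11)
= 41 / 52
= 0.7885
= 78.8%

78.8


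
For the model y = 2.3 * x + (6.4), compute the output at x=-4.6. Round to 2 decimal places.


y = 2.3 * -4.6 + (6.4)
= -10.58 + (6.4)
= -4.18

-4.18


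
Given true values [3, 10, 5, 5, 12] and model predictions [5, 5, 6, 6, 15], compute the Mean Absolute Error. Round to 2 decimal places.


Absolute errors: [2, 5, 1, 1, 3]
Sum of absolute errors = 12
MAE = 12 / 5 = 2.40

2.40


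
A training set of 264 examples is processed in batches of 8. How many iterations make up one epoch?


Iterations per epoch = dataset_size / batch_size
= 264 / 8
= 33

33


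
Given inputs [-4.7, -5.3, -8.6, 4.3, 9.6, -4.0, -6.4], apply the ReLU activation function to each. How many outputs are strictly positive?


ReLU(x) = max(0, x) for each element:
ReLU(-4.7) = 0
ReLU(-5.3) = 0
ReLU(-8.6) = 0
ReLU(4.3) = 4.3
ReLU(9.6) = 9.6
ReLU(-4.0) = 0
ReLU(-6.4) = 0
Active neurons (>0): 2

2


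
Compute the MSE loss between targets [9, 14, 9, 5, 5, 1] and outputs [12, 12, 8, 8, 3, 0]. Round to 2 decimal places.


Differences: [-3, 2, 1, -3, 2, 1]
Squared errors: [9, 4, 1, 9, 4, 1]
Sum of squared errors = 28
MSE = 28 / 6 = 4.67

4.67


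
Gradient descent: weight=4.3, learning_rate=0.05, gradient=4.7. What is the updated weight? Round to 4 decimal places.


w_new = w_old - lr * gradient
= 4.3 - 0.05 * 4.7
= 4.3 - (0.235)
= 4.0650

4.0650


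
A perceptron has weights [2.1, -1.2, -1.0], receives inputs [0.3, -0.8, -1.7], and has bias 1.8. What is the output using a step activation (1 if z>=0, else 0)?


z = w . x + b
= 2.1*0.3 + -1.2*-0.8 + -1.0*-1.7 + 1.8
= 0.63 + 0.96 + 1.7 + 1.8
= 3.29 + 1.8
= 5.09
Since z = 5.09 >= 0, output = 1

1


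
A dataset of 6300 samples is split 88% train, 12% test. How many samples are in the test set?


Train samples = 6300 * 88% = 5544
Test samples = 6300 - 5544
= 756

756


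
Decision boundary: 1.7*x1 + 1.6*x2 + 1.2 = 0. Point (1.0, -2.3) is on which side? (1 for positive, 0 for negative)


Compute 1.7 * 1.0 + 1.6 * -2.3 + 1.2
= 1.7 + -3.68 + 1.2
= -0.78
Since -0.78 < 0, the point is on the negative side.

0


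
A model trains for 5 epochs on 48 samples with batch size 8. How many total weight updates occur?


Iterations per epoch = 48 / 8 = 6
Total updates = iterations_per_epoch * epochs
= 6 * 5
= 30

30


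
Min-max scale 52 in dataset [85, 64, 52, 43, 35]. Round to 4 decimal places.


Min = 35, Max = 85
Range = 85 - 35 = 50
Scaled = (x - min) / (max - min)
= (52 - 35) / 50
= 17 / 50
= 0.3400

0.3400


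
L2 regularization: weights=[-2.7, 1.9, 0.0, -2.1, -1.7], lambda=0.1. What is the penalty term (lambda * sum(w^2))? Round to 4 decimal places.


Squaring each weight:
(-2.7)^2 = 7.29
1.9^2 = 3.61
0.0^2 = 0.0
(-2.1)^2 = 4.41
(-1.7)^2 = 2.89
Sum of squares = 18.2
Penalty = 0.1 * 18.2 = 1.8200

1.8200


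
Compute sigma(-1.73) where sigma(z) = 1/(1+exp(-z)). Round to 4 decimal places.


sigmoid(z) = 1 / (1 + exp(-z))
exp(-(-1.73)) = exp(1.73) = 5.6407
1 + 5.6407 = 6.6407
1 / 6.6407 = 0.1506

0.1506


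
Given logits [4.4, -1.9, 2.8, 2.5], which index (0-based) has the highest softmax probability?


Softmax is a monotonic transformation, so it preserves the argmax.
We need to find the index of the maximum logit.
Index 0: 4.4
Index 1: -1.9
Index 2: 2.8
Index 3: 2.5
Maximum logit = 4.4 at index 0

0


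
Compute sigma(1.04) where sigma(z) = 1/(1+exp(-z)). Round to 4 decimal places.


sigmoid(z) = 1 / (1 + exp(-z))
exp(-(1.04)) = exp(-1.04) = 0.3535
1 + 0.3535 = 1.3535
1 / 1.3535 = 0.7389

0.7389


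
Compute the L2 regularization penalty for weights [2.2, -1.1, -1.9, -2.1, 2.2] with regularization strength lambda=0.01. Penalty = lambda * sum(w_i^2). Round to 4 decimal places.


Squaring each weight:
2.2^2 = 4.84
(-1.1)^2 = 1.21
(-1.9)^2 = 3.61
(-2.1)^2 = 4.41
2.2^2 = 4.84
Sum of squares = 18.91
Penalty = 0.01 * 18.91 = 0.1891

0.1891


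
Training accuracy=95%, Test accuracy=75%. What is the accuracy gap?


Gap = train_accuracy - test_accuracy
= 95 - 75
= 20%
This gap suggests the model is overfitting.

20


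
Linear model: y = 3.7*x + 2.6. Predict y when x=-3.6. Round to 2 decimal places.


y = 3.7 * -3.6 + (2.6)
= -13.32 + (2.6)
= -10.72

-10.72


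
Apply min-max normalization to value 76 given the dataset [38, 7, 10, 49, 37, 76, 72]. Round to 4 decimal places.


Min = 7, Max = 76
Range = 76 - 7 = 69
Scaled = (x - min) / (max - min)
= (76 - 7) / 69
= 69 / 69
= 1.0000

1.0000


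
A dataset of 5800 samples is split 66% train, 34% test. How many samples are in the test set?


Train samples = 5800 * 66% = 3828
Test samples = 5800 - 3828
= 1972

1972


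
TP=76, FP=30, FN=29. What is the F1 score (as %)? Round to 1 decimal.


Precision = TP / (TP + FP) = 76 / 106 = 0.717
Recall = TP / (TP + FN) = 76 / 105 = 0.7238
F1 = 2 * P * R / (P + R)
= 2 * 0.717 * 0.7238 / (0.717 + 0.7238)
= 1.0379 / 1.4408
= 0.7204
As percentage: 72.0%

72.0


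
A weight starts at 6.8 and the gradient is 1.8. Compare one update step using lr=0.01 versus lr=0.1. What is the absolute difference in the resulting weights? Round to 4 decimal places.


With lr=0.01: w_new = 6.8 - 0.01 * 1.8 = 6.782
With lr=0.1: w_new = 6.8 - 0.1 * 1.8 = 6.62
Absolute difference = |6.782 - 6.62|
= 0.1620

0.1620


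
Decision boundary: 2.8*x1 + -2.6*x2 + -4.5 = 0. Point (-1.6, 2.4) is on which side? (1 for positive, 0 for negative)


Compute 2.8 * -1.6 + -2.6 * 2.4 + -4.5
= -4.48 + -6.24 + -4.5
= -15.22
Since -15.22 < 0, the point is on the negative side.

0


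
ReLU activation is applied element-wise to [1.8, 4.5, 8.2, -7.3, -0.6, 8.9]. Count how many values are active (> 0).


ReLU(x) = max(0, x) for each element:
ReLU(1.8) = 1.8
ReLU(4.5) = 4.5
ReLU(8.2) = 8.2
ReLU(-7.3) = 0
ReLU(-0.6) = 0
ReLU(8.9) = 8.9
Active neurons (>0): 4

4


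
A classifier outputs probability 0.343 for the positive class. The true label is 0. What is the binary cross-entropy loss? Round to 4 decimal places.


For y=0: Loss = -log(1-p)
= -log(1 - 0.343)
= -log(0.657)
= -(-0.4201)
= 0.4201

0.4201


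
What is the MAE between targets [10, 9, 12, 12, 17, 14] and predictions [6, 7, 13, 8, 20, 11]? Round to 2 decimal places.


Absolute errors: [4, 2, 1, 4, 3, 3]
Sum of absolute errors = 17
MAE = 17 / 6 = 2.83

2.83


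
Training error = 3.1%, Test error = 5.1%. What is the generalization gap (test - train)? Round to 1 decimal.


Generalization gap = test_error - train_error
= 5.1 - 3.1
= 2.0%
A moderate gap.

2.0


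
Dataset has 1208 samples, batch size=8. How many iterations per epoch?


Iterations per epoch = dataset_size / batch_size
= 1208 / 8
= 151

151


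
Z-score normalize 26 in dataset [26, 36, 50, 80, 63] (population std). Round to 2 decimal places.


Mean = (26 + 36 + 50 + 80 + 63) / 5 = 51.0
Variance = sum((x_i - mean)^2) / n = 367.2
Std = sqrt(367.2) = 19.1625
Z = (x - mean) / std
= (26 - 51.0) / 19.1625
= -25.0 / 19.1625
= -1.30

-1.30


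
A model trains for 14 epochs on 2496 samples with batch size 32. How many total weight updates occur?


Iterations per epoch = 2496 / 32 = 78
Total updates = iterations_per_epoch * epochs
= 78 * 14
= 1092

1092


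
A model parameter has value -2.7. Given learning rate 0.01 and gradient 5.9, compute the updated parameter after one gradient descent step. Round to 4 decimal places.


w_new = w_old - lr * gradient
= -2.7 - 0.01 * 5.9
= -2.7 - (0.059)
= -2.7590

-2.7590


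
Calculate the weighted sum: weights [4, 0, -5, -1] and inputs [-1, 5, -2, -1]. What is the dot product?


Element-wise products:
4 * -1 = -4
0 * 5 = 0
-5 * -2 = 10
-1 * -1 = 1
Sum = -4 + 0 + 10 + 1
= 7

7


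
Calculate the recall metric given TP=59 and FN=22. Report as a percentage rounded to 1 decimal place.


Recall = TP / (TP + FN) * 100
= 59 / (59 + 22)
= 59 / 81
= 0.7284
= 72.8%

72.8


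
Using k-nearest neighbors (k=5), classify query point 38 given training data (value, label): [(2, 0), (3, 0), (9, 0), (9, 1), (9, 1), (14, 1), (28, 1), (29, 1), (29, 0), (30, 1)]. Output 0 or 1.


Distances from query 38:
Point 30 (class 1): distance = 8
Point 29 (class 0): distance = 9
Point 29 (class 1): distance = 9
Point 28 (class 1): distance = 10
Point 14 (class 1): distance = 24
K=5 nearest neighbors: classes = [1, 0, 1, 1, 1]
Votes for class 1: 4 / 5
Majority vote => class 1

1


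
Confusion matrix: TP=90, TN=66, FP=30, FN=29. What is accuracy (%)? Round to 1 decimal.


Accuracy = (TP + TN) / (TP + TN + FP + FN) * 100
= (90 + 66) / (90 + 66 + 30 + 29)
= 156 / 215
= 0.7256
= 72.6%

72.6


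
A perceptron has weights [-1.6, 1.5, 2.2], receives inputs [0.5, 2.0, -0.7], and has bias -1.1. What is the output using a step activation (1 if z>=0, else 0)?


z = w . x + b
= -1.6*0.5 + 1.5*2.0 + 2.2*-0.7 + -1.1
= -0.8 + 3.0 + -1.54 + -1.1
= 0.66 + -1.1
= -0.44
Since z = -0.44 < 0, output = 0

0


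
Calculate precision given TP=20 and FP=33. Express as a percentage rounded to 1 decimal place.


Precision = TP / (TP + FP) * 100
= 20 / (20 + 33)
= 20 / 53
= 0.3774
= 37.7%

37.7


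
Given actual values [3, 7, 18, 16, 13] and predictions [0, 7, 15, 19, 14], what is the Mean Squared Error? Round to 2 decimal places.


Differences: [3, 0, 3, -3, -1]
Squared errors: [9, 0, 9, 9, 1]
Sum of squared errors = 28
MSE = 28 / 5 = 5.60

5.60


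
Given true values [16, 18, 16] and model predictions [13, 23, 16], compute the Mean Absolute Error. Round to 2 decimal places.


Absolute errors: [3, 5, 0]
Sum of absolute errors = 8
MAE = 8 / 3 = 2.67

2.67


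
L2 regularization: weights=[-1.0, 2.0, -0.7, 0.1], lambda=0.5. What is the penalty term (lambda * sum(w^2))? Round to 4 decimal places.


Squaring each weight:
(-1.0)^2 = 1.0
2.0^2 = 4.0
(-0.7)^2 = 0.49
0.1^2 = 0.01
Sum of squares = 5.5
Penalty = 0.5 * 5.5 = 2.7500

2.7500


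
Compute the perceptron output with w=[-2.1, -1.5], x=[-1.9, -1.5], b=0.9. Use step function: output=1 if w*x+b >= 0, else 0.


z = w . x + b
= -2.1*-1.9 + -1.5*-1.5 + 0.9
= 3.99 + 2.25 + 0.9
= 6.24 + 0.9
= 7.14
Since z = 7.14 >= 0, output = 1

1


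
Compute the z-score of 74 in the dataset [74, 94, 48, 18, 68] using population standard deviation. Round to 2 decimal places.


Mean = (74 + 94 + 48 + 18 + 68) / 5 = 60.4
Variance = sum((x_i - mean)^2) / n = 664.64
Std = sqrt(664.64) = 25.7806
Z = (x - mean) / std
= (74 - 60.4) / 25.7806
= 13.6 / 25.7806
= 0.53

0.53


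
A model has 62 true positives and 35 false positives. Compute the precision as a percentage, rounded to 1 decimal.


Precision = TP / (TP + FP) * 100
= 62 / (62 + 35)
= 62 / 97
= 0.6392
= 63.9%

63.9


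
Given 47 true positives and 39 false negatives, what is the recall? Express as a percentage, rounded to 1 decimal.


Recall = TP / (TP + FN) * 100
= 47 / (47 + 39)
= 47 / 86
= 0.5465
= 54.7%

54.7


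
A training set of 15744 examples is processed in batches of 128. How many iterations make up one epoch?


Iterations per epoch = dataset_size / batch_size
= 15744 / 128
= 123

123


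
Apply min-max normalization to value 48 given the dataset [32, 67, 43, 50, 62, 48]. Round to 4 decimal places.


Min = 32, Max = 67
Range = 67 - 32 = 35
Scaled = (x - min) / (max - min)
= (48 - 32) / 35
= 16 / 35
= 0.4571

0.4571


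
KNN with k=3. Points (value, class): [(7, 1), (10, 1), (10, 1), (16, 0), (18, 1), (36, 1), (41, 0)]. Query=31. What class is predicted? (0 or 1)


Distances from query 31:
Point 36 (class 1): distance = 5
Point 41 (class 0): distance = 10
Point 18 (class 1): distance = 13
K=3 nearest neighbors: classes = [1, 0, 1]
Votes for class 1: 2 / 3
Majority vote => class 1

1


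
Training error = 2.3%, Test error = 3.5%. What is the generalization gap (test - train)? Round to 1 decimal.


Generalization gap = test_error - train_error
= 3.5 - 2.3
= 1.2%
A small gap suggests good generalization.

1.2


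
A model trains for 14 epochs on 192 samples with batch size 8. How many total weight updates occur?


Iterations per epoch = 192 / 8 = 24
Total updates = iterations_per_epoch * epochs
= 24 * 14
= 336

336


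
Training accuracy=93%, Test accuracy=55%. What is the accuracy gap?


Gap = train_accuracy - test_accuracy
= 93 - 55
= 38%
This large gap strongly indicates overfitting.

38


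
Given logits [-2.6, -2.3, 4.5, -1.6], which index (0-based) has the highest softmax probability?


Softmax is a monotonic transformation, so it preserves the argmax.
We need to find the index of the maximum logit.
Index 0: -2.6
Index 1: -2.3
Index 2: 4.5
Index 3: -1.6
Maximum logit = 4.5 at index 2

2


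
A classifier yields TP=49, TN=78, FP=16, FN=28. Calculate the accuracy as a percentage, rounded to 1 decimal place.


Accuracy = (TP + TN) / (TP + TN + FP + FN) * 100
= (49 + 78) / (49 + 78 + 16 + 28)
= 127 / 171
= 0.7427
= 74.3%

74.3


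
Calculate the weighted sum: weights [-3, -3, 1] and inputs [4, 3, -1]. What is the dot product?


Element-wise products:
-3 * 4 = -12
-3 * 3 = -9
1 * -1 = -1
Sum = -12 + -9 + -1
= -22

-22


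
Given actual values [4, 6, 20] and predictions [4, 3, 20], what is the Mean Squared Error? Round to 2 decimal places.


Differences: [0, 3, 0]
Squared errors: [0, 9, 0]
Sum of squared errors = 9
MSE = 9 / 3 = 3.00

3.00


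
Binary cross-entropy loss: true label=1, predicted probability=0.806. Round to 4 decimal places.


For y=1: Loss = -log(p)
= -log(0.806)
= -(-0.2157)
= 0.2157

0.2157


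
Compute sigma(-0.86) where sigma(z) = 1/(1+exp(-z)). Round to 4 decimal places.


sigmoid(z) = 1 / (1 + exp(-z))
exp(-(-0.86)) = exp(0.86) = 2.3632
1 + 2.3632 = 3.3632
1 / 3.3632 = 0.2973

0.2973


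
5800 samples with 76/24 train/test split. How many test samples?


Train samples = 5800 * 76% = 4408
Test samples = 5800 - 4408
= 1392

1392


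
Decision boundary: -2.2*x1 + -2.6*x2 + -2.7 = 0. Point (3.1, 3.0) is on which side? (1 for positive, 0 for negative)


Compute -2.2 * 3.1 + -2.6 * 3.0 + -2.7
= -6.82 + -7.8 + -2.7
= -17.32
Since -17.32 < 0, the point is on the negative side.

0


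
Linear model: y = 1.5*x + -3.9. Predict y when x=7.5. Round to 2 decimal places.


y = 1.5 * 7.5 + (-3.9)
= 11.25 + (-3.9)
= 7.35

7.35


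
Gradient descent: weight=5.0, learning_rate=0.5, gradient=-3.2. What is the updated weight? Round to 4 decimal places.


w_new = w_old - lr * gradient
= 5.0 - 0.5 * -3.2
= 5.0 - (-1.6)
= 6.6000

6.6000


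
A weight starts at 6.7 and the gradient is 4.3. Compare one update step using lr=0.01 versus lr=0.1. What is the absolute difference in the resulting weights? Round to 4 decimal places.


With lr=0.01: w_new = 6.7 - 0.01 * 4.3 = 6.657
With lr=0.1: w_new = 6.7 - 0.1 * 4.3 = 6.27
Absolute difference = |6.657 - 6.27|
= 0.3870

0.3870


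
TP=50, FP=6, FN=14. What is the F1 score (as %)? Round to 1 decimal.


Precision = TP / (TP + FP) = 50 / 56 = 0.8929
Recall = TP / (TP + FN) = 50 / 64 = 0.7812
F1 = 2 * P * R / (P + R)
= 2 * 0.8929 * 0.7812 / (0.8929 + 0.7812)
= 1.3951 / 1.6741
= 0.8333
As percentage: 83.3%

83.3


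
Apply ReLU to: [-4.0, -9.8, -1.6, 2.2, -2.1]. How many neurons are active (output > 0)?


ReLU(x) = max(0, x) for each element:
ReLU(-4.0) = 0
ReLU(-9.8) = 0
ReLU(-1.6) = 0
ReLU(2.2) = 2.2
ReLU(-2.1) = 0
Active neurons (>0): 1

1


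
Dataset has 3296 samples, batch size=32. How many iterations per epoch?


Iterations per epoch = dataset_size / batch_size
= 3296 / 32
= 103

103


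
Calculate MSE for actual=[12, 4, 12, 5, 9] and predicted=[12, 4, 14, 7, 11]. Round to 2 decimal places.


Differences: [0, 0, -2, -2, -2]
Squared errors: [0, 0, 4, 4, 4]
Sum of squared errors = 12
MSE = 12 / 5 = 2.40

2.40


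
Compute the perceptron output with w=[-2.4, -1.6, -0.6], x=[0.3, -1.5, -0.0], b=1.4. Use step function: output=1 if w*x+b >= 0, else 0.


z = w . x + b
= -2.4*0.3 + -1.6*-1.5 + -0.6*-0.0 + 1.4
= -0.72 + 2.4 + 0.0 + 1.4
= 1.68 + 1.4
= 3.08
Since z = 3.08 >= 0, output = 1

1


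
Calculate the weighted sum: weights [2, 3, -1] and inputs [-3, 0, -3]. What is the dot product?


Element-wise products:
2 * -3 = -6
3 * 0 = 0
-1 * -3 = 3
Sum = -6 + 0 + 3
= -3

-3


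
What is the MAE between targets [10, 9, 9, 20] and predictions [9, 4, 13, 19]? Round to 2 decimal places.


Absolute errors: [1, 5, 4, 1]
Sum of absolute errors = 11
MAE = 11 / 4 = 2.75

2.75


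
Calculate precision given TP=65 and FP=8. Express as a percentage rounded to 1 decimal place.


Precision = TP / (TP + FP) * 100
= 65 / (65 + 8)
= 65 / 73
= 0.8904
= 89.0%

89.0


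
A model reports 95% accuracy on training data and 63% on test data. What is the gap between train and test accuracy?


Gap = train_accuracy - test_accuracy
= 95 - 63
= 32%
This large gap strongly indicates overfitting.

32


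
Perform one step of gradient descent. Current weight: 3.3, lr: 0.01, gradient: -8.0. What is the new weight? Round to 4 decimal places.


w_new = w_old - lr * gradient
= 3.3 - 0.01 * -8.0
= 3.3 - (-0.08)
= 3.3800

3.3800


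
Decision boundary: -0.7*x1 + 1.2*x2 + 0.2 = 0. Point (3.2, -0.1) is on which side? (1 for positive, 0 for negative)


Compute -0.7 * 3.2 + 1.2 * -0.1 + 0.2
= -2.24 + -0.12 + 0.2
= -2.16
Since -2.16 < 0, the point is on the negative side.

0


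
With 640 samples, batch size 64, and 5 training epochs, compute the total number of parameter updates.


Iterations per epoch = 640 / 64 = 10
Total updates = iterations_per_epoch * epochs
= 10 * 5
= 50

50


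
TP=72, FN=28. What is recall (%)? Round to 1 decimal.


Recall = TP / (TP + FN) * 100
= 72 / (72 + 28)
= 72 / 100
= 0.72
= 72.0%

72.0


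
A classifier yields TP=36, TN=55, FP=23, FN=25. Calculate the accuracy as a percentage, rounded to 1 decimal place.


Accuracy = (TP + TN) / (TP + TN + FP + FN) * 100
= (36 + 55) / (36 + 55 + 23 + 25)
= 91 / 139
= 0.6547
= 65.5%

65.5


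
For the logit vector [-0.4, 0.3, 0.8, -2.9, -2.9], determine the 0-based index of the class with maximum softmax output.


Softmax is a monotonic transformation, so it preserves the argmax.
We need to find the index of the maximum logit.
Index 0: -0.4
Index 1: 0.3
Index 2: 0.8
Index 3: -2.9
Index 4: -2.9
Maximum logit = 0.8 at index 2

2


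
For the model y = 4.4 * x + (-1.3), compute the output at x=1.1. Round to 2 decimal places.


y = 4.4 * 1.1 + (-1.3)
= 4.84 + (-1.3)
= 3.54

3.54


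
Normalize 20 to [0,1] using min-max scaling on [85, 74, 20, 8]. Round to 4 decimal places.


Min = 8, Max = 85
Range = 85 - 8 = 77
Scaled = (x - min) / (max - min)
= (20 - 8) / 77
= 12 / 77
= 0.1558

0.1558


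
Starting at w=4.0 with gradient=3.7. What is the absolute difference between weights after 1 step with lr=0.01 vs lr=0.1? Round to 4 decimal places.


With lr=0.01: w_new = 4.0 - 0.01 * 3.7 = 3.963
With lr=0.1: w_new = 4.0 - 0.1 * 3.7 = 3.63
Absolute difference = |3.963 - 3.63|
= 0.3330

0.3330


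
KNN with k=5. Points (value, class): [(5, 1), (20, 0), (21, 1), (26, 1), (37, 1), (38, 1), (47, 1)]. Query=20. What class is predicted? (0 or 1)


Distances from query 20:
Point 20 (class 0): distance = 0
Point 21 (class 1): distance = 1
Point 26 (class 1): distance = 6
Point 5 (class 1): distance = 15
Point 37 (class 1): distance = 17
K=5 nearest neighbors: classes = [0, 1, 1, 1, 1]
Votes for class 1: 4 / 5
Majority vote => class 1

1


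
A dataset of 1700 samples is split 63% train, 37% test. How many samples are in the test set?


Train samples = 1700 * 63% = 1071
Test samples = 1700 - 1071
= 629

629


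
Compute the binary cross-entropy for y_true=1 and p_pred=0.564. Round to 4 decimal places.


For y=1: Loss = -log(p)
= -log(0.564)
= -(-0.5727)
= 0.5727

0.5727


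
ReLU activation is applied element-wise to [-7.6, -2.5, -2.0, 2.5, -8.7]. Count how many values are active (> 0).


ReLU(x) = max(0, x) for each element:
ReLU(-7.6) = 0
ReLU(-2.5) = 0
ReLU(-2.0) = 0
ReLU(2.5) = 2.5
ReLU(-8.7) = 0
Active neurons (>0): 1

1


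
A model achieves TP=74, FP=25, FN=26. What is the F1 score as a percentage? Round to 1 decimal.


Precision = TP / (TP + FP) = 74 / 99 = 0.7475
Recall = TP / (TP + FN) = 74 / 100 = 0.74
F1 = 2 * P * R / (P + R)
= 2 * 0.7475 * 0.74 / (0.7475 + 0.74)
= 1.1063 / 1.4875
= 0.7437
As percentage: 74.4%

74.4


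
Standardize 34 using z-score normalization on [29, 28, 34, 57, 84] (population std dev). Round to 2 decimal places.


Mean = (29 + 28 + 34 + 57 + 84) / 5 = 46.4
Variance = sum((x_i - mean)^2) / n = 464.24
Std = sqrt(464.24) = 21.5462
Z = (x - mean) / std
= (34 - 46.4) / 21.5462
= -12.4 / 21.5462
= -0.58

-0.58


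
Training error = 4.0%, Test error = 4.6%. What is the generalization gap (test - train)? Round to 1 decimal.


Generalization gap = test_error - train_error
= 4.6 - 4.0
= 0.6%
A small gap suggests good generalization.

0.6


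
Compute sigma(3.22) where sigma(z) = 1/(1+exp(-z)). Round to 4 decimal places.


sigmoid(z) = 1 / (1 + exp(-z))
exp(-(3.22)) = exp(-3.22) = 0.04
1 + 0.04 = 1.04
1 / 1.04 = 0.9616

0.9616


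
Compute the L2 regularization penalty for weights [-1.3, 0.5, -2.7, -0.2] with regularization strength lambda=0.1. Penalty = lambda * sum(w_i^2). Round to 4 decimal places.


Squaring each weight:
(-1.3)^2 = 1.69
0.5^2 = 0.25
(-2.7)^2 = 7.29
(-0.2)^2 = 0.04
Sum of squares = 9.27
Penalty = 0.1 * 9.27 = 0.9270

0.9270


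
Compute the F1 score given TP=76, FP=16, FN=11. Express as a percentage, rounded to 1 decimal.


Precision = TP / (TP + FP) = 76 / 92 = 0.8261
Recall = TP / (TP + FN) = 76 / 87 = 0.8736
F1 = 2 * P * R / (P + R)
= 2 * 0.8261 * 0.8736 / (0.8261 + 0.8736)
= 1.4433 / 1.6997
= 0.8492
As percentage: 84.9%

84.9


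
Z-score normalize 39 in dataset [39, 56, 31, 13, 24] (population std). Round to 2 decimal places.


Mean = (39 + 56 + 31 + 13 + 24) / 5 = 32.6
Variance = sum((x_i - mean)^2) / n = 209.84
Std = sqrt(209.84) = 14.4859
Z = (x - mean) / std
= (39 - 32.6) / 14.4859
= 6.4 / 14.4859
= 0.44

0.44


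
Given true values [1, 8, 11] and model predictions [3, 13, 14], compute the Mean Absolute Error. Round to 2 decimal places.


Absolute errors: [2, 5, 3]
Sum of absolute errors = 10
MAE = 10 / 3 = 3.33

3.33


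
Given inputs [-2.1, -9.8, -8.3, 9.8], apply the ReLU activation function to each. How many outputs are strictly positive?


ReLU(x) = max(0, x) for each element:
ReLU(-2.1) = 0
ReLU(-9.8) = 0
ReLU(-8.3) = 0
ReLU(9.8) = 9.8
Active neurons (>0): 1

1


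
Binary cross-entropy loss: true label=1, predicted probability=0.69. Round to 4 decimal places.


For y=1: Loss = -log(p)
= -log(0.69)
= -(-0.3711)
= 0.3711

0.3711


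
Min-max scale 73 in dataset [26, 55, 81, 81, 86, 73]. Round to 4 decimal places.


Min = 26, Max = 86
Range = 86 - 26 = 60
Scaled = (x - min) / (max - min)
= (73 - 26) / 60
= 47 / 60
= 0.7833

0.7833


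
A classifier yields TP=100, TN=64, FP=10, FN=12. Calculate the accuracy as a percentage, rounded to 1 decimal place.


Accuracy = (TP + TN) / (TP + TN + FP + FN) * 100
= (100 + 64) / (100 + 64 + 10 + 12)
= 164 / 186
= 0.8817
= 88.2%

88.2


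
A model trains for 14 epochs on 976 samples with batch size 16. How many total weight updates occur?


Iterations per epoch = 976 / 16 = 61
Total updates = iterations_per_epoch * epochs
= 61 * 14
= 854

854


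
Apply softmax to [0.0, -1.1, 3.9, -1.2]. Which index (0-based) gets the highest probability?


Softmax is a monotonic transformation, so it preserves the argmax.
We need to find the index of the maximum logit.
Index 0: 0.0
Index 1: -1.1
Index 2: 3.9
Index 3: -1.2
Maximum logit = 3.9 at index 2

2


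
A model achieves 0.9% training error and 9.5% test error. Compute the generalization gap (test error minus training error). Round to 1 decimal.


Generalization gap = test_error - train_error
= 9.5 - 0.9
= 8.6%
A moderate gap.

8.6


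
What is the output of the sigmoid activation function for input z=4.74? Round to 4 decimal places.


sigmoid(z) = 1 / (1 + exp(-z))
exp(-(4.74)) = exp(-4.74) = 0.0087
1 + 0.0087 = 1.0087
1 / 1.0087 = 0.9913

0.9913


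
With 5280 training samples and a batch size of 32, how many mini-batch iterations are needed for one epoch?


Iterations per epoch = dataset_size / batch_size
= 5280 / 32
= 165

165


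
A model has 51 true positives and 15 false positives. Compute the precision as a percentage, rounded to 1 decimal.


Precision = TP / (TP + FP) * 100
= 51 / (51 + 15)
= 51 / 66
= 0.7727
= 77.3%

77.3


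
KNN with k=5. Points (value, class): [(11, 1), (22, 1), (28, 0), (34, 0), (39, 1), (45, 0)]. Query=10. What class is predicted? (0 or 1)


Distances from query 10:
Point 11 (class 1): distance = 1
Point 22 (class 1): distance = 12
Point 28 (class 0): distance = 18
Point 34 (class 0): distance = 24
Point 39 (class 1): distance = 29
K=5 nearest neighbors: classes = [1, 1, 0, 0, 1]
Votes for class 1: 3 / 5
Majority vote => class 1

1
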